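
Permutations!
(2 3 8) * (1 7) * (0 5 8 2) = (0 5 8)(1 7)(2 3) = [5, 7, 3, 2, 4, 8, 6, 1, 0]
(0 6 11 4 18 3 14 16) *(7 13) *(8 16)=[6, 1, 2, 14, 18, 5, 11, 13, 16, 9, 10, 4, 12, 7, 8, 15, 0, 17, 3]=(0 6 11 4 18 3 14 8 16)(7 13)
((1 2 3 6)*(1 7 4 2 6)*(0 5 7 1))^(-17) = (0 5 7 4 2 3)(1 6)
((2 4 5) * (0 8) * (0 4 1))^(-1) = (0 1 2 5 4 8)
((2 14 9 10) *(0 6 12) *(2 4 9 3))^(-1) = (0 12 6)(2 3 14)(4 10 9)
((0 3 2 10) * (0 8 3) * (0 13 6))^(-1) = (0 6 13)(2 3 8 10)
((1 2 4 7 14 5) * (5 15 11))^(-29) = ((1 2 4 7 14 15 11 5))^(-29) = (1 7 11 2 14 5 4 15)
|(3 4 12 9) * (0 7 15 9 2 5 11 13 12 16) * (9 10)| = |(0 7 15 10 9 3 4 16)(2 5 11 13 12)| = 40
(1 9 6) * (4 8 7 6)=(1 9 4 8 7 6)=[0, 9, 2, 3, 8, 5, 1, 6, 7, 4]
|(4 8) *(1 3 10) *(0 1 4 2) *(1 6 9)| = |(0 6 9 1 3 10 4 8 2)| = 9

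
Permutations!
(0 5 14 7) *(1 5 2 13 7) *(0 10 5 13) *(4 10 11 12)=(0 2)(1 13 7 11 12 4 10 5 14)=[2, 13, 0, 3, 10, 14, 6, 11, 8, 9, 5, 12, 4, 7, 1]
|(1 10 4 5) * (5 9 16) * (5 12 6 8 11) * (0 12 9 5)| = 20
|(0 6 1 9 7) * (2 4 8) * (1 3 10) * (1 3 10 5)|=24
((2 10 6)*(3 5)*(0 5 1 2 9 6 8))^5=((0 5 3 1 2 10 8)(6 9))^5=(0 10 1 5 8 2 3)(6 9)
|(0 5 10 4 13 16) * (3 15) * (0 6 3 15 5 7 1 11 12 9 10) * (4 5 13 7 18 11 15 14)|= |(0 18 11 12 9 10 5)(1 15 14 4 7)(3 13 16 6)|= 140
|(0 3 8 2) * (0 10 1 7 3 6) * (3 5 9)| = 8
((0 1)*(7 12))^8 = (12)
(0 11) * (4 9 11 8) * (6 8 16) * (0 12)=(0 16 6 8 4 9 11 12)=[16, 1, 2, 3, 9, 5, 8, 7, 4, 11, 10, 12, 0, 13, 14, 15, 6]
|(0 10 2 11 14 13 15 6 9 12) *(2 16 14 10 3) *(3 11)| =10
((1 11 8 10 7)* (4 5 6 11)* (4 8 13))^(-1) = ((1 8 10 7)(4 5 6 11 13))^(-1) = (1 7 10 8)(4 13 11 6 5)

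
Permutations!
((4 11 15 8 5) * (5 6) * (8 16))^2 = ((4 11 15 16 8 6 5))^2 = (4 15 8 5 11 16 6)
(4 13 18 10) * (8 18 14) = [0, 1, 2, 3, 13, 5, 6, 7, 18, 9, 4, 11, 12, 14, 8, 15, 16, 17, 10] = (4 13 14 8 18 10)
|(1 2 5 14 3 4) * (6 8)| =6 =|(1 2 5 14 3 4)(6 8)|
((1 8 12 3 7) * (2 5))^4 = ((1 8 12 3 7)(2 5))^4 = (1 7 3 12 8)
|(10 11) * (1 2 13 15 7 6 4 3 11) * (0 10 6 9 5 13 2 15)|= |(0 10 1 15 7 9 5 13)(3 11 6 4)|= 8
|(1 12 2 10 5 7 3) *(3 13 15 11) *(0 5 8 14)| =|(0 5 7 13 15 11 3 1 12 2 10 8 14)| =13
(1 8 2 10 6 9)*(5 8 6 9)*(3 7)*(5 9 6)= (1 5 8 2 10 6 9)(3 7)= [0, 5, 10, 7, 4, 8, 9, 3, 2, 1, 6]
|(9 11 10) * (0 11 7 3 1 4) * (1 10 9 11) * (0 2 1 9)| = |(0 9 7 3 10 11)(1 4 2)| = 6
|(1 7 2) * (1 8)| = |(1 7 2 8)| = 4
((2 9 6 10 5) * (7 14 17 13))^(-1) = ((2 9 6 10 5)(7 14 17 13))^(-1) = (2 5 10 6 9)(7 13 17 14)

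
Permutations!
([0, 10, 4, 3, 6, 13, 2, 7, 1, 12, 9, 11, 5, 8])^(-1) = [0, 8, 6, 3, 2, 12, 4, 7, 13, 10, 1, 11, 9, 5]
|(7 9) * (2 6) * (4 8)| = 2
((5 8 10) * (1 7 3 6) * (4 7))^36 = (10)(1 4 7 3 6)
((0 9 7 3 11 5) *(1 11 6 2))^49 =(0 6 5 3 11 7 1 9 2)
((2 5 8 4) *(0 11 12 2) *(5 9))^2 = (0 12 9 8)(2 5 4 11)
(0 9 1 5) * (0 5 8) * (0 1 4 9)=[0, 8, 2, 3, 9, 5, 6, 7, 1, 4]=(1 8)(4 9)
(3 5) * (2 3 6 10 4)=[0, 1, 3, 5, 2, 6, 10, 7, 8, 9, 4]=(2 3 5 6 10 4)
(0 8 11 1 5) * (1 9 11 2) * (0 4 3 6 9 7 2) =(0 8)(1 5 4 3 6 9 11 7 2) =[8, 5, 1, 6, 3, 4, 9, 2, 0, 11, 10, 7]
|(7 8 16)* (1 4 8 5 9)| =7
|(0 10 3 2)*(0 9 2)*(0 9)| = 5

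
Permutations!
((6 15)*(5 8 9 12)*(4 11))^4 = (15)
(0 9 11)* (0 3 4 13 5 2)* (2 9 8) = (0 8 2)(3 4 13 5 9 11) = [8, 1, 0, 4, 13, 9, 6, 7, 2, 11, 10, 3, 12, 5]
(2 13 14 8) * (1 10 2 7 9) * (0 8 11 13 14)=(0 8 7 9 1 10 2 14 11 13)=[8, 10, 14, 3, 4, 5, 6, 9, 7, 1, 2, 13, 12, 0, 11]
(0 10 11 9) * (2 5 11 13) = (0 10 13 2 5 11 9) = [10, 1, 5, 3, 4, 11, 6, 7, 8, 0, 13, 9, 12, 2]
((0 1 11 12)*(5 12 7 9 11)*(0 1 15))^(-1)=((0 15)(1 5 12)(7 9 11))^(-1)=(0 15)(1 12 5)(7 11 9)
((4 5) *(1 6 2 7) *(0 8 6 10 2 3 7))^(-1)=(0 2 10 1 7 3 6 8)(4 5)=((0 8 6 3 7 1 10 2)(4 5))^(-1)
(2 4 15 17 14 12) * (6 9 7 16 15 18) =(2 4 18 6 9 7 16 15 17 14 12) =[0, 1, 4, 3, 18, 5, 9, 16, 8, 7, 10, 11, 2, 13, 12, 17, 15, 14, 6]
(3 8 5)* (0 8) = (0 8 5 3) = [8, 1, 2, 0, 4, 3, 6, 7, 5]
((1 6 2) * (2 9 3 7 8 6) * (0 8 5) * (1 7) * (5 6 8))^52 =((0 5)(1 2 7 6 9 3))^52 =(1 9 7)(2 3 6)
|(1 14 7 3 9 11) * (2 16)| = |(1 14 7 3 9 11)(2 16)| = 6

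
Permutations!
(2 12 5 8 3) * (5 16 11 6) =(2 12 16 11 6 5 8 3) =[0, 1, 12, 2, 4, 8, 5, 7, 3, 9, 10, 6, 16, 13, 14, 15, 11]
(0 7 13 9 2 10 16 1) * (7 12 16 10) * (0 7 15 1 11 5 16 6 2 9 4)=(0 12 6 2 15 1 7 13 4)(5 16 11)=[12, 7, 15, 3, 0, 16, 2, 13, 8, 9, 10, 5, 6, 4, 14, 1, 11]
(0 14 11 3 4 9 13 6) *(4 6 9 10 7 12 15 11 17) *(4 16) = (0 14 17 16 4 10 7 12 15 11 3 6)(9 13) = [14, 1, 2, 6, 10, 5, 0, 12, 8, 13, 7, 3, 15, 9, 17, 11, 4, 16]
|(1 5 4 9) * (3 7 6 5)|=7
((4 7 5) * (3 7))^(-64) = (7)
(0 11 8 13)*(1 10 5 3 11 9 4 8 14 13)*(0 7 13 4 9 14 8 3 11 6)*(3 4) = (0 14 3 6)(1 10 5 11 8)(7 13) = [14, 10, 2, 6, 4, 11, 0, 13, 1, 9, 5, 8, 12, 7, 3]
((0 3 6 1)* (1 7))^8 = ((0 3 6 7 1))^8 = (0 7 3 1 6)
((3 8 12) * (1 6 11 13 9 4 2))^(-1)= (1 2 4 9 13 11 6)(3 12 8)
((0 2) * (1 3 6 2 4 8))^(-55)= ((0 4 8 1 3 6 2))^(-55)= (0 4 8 1 3 6 2)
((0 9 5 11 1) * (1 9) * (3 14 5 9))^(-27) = (0 1)(3 14 5 11)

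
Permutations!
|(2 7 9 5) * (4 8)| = |(2 7 9 5)(4 8)| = 4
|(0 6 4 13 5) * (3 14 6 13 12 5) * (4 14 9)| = |(0 13 3 9 4 12 5)(6 14)| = 14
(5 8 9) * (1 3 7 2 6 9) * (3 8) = [0, 8, 6, 7, 4, 3, 9, 2, 1, 5] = (1 8)(2 6 9 5 3 7)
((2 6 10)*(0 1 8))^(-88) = ((0 1 8)(2 6 10))^(-88) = (0 8 1)(2 10 6)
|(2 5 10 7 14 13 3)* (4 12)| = 14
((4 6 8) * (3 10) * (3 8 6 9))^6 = ((3 10 8 4 9))^6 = (3 10 8 4 9)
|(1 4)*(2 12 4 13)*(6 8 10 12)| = |(1 13 2 6 8 10 12 4)| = 8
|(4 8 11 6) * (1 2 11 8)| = |(1 2 11 6 4)| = 5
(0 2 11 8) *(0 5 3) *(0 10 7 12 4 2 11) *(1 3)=(0 11 8 5 1 3 10 7 12 4 2)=[11, 3, 0, 10, 2, 1, 6, 12, 5, 9, 7, 8, 4]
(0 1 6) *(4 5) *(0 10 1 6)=(0 6 10 1)(4 5)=[6, 0, 2, 3, 5, 4, 10, 7, 8, 9, 1]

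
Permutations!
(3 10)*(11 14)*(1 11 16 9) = (1 11 14 16 9)(3 10) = [0, 11, 2, 10, 4, 5, 6, 7, 8, 1, 3, 14, 12, 13, 16, 15, 9]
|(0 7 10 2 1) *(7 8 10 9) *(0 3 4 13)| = |(0 8 10 2 1 3 4 13)(7 9)| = 8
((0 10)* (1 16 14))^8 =(1 14 16)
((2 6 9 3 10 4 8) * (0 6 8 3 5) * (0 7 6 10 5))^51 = ((0 10 4 3 5 7 6 9)(2 8))^51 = (0 3 6 10 5 9 4 7)(2 8)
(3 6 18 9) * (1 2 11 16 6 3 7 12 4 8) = (1 2 11 16 6 18 9 7 12 4 8) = [0, 2, 11, 3, 8, 5, 18, 12, 1, 7, 10, 16, 4, 13, 14, 15, 6, 17, 9]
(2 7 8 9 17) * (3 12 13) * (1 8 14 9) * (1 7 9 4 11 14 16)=(1 8 7 16)(2 9 17)(3 12 13)(4 11 14)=[0, 8, 9, 12, 11, 5, 6, 16, 7, 17, 10, 14, 13, 3, 4, 15, 1, 2]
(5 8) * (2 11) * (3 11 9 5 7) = [0, 1, 9, 11, 4, 8, 6, 3, 7, 5, 10, 2] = (2 9 5 8 7 3 11)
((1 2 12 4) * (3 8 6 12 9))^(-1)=((1 2 9 3 8 6 12 4))^(-1)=(1 4 12 6 8 3 9 2)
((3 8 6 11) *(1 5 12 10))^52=(12)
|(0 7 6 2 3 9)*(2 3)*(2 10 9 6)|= |(0 7 2 10 9)(3 6)|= 10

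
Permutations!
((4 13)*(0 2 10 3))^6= ((0 2 10 3)(4 13))^6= (13)(0 10)(2 3)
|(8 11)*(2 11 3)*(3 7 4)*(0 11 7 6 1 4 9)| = 10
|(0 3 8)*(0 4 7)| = 5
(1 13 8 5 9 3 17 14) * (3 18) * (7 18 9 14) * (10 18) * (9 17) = (1 13 8 5 14)(3 9 17 7 10 18) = [0, 13, 2, 9, 4, 14, 6, 10, 5, 17, 18, 11, 12, 8, 1, 15, 16, 7, 3]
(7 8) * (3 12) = (3 12)(7 8) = [0, 1, 2, 12, 4, 5, 6, 8, 7, 9, 10, 11, 3]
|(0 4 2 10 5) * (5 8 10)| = 4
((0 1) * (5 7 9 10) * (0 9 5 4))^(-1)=((0 1 9 10 4)(5 7))^(-1)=(0 4 10 9 1)(5 7)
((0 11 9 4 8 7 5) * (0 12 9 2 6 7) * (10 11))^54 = (0 8 4 9 12 5 7 6 2 11 10)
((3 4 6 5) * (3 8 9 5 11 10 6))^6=((3 4)(5 8 9)(6 11 10))^6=(11)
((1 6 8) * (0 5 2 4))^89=(0 5 2 4)(1 8 6)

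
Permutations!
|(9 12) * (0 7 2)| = |(0 7 2)(9 12)| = 6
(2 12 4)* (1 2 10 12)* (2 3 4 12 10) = (12)(1 3 4 2) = [0, 3, 1, 4, 2, 5, 6, 7, 8, 9, 10, 11, 12]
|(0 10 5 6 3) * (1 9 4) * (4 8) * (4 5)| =|(0 10 4 1 9 8 5 6 3)| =9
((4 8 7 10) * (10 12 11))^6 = ((4 8 7 12 11 10))^6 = (12)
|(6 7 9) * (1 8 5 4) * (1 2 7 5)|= 6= |(1 8)(2 7 9 6 5 4)|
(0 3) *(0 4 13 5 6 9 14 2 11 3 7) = (0 7)(2 11 3 4 13 5 6 9 14) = [7, 1, 11, 4, 13, 6, 9, 0, 8, 14, 10, 3, 12, 5, 2]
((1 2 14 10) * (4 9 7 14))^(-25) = ((1 2 4 9 7 14 10))^(-25) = (1 9 10 4 14 2 7)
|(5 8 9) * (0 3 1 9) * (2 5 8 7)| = |(0 3 1 9 8)(2 5 7)| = 15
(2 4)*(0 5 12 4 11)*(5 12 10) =(0 12 4 2 11)(5 10) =[12, 1, 11, 3, 2, 10, 6, 7, 8, 9, 5, 0, 4]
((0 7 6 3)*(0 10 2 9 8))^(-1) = (0 8 9 2 10 3 6 7)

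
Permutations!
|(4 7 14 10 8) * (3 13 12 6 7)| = 9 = |(3 13 12 6 7 14 10 8 4)|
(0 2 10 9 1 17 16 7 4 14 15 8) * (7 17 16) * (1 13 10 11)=(0 2 11 1 16 17 7 4 14 15 8)(9 13 10)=[2, 16, 11, 3, 14, 5, 6, 4, 0, 13, 9, 1, 12, 10, 15, 8, 17, 7]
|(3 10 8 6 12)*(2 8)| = |(2 8 6 12 3 10)| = 6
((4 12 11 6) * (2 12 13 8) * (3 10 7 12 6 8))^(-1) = ((2 6 4 13 3 10 7 12 11 8))^(-1) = (2 8 11 12 7 10 3 13 4 6)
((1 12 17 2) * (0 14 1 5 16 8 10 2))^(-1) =(0 17 12 1 14)(2 10 8 16 5)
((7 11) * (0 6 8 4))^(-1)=((0 6 8 4)(7 11))^(-1)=(0 4 8 6)(7 11)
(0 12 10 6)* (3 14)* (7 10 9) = (0 12 9 7 10 6)(3 14) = [12, 1, 2, 14, 4, 5, 0, 10, 8, 7, 6, 11, 9, 13, 3]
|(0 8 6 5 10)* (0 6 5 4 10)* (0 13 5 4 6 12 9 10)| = 6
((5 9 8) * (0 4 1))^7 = (0 4 1)(5 9 8)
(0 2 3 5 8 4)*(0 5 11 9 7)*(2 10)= [10, 1, 3, 11, 5, 8, 6, 0, 4, 7, 2, 9]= (0 10 2 3 11 9 7)(4 5 8)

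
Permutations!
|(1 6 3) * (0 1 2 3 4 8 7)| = |(0 1 6 4 8 7)(2 3)| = 6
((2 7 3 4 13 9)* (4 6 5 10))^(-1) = (2 9 13 4 10 5 6 3 7)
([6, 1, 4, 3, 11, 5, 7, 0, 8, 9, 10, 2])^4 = [6, 1, 4, 3, 11, 5, 7, 0, 8, 9, 10, 2]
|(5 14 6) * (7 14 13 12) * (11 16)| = |(5 13 12 7 14 6)(11 16)| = 6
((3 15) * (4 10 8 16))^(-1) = ((3 15)(4 10 8 16))^(-1) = (3 15)(4 16 8 10)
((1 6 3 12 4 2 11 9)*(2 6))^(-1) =(1 9 11 2)(3 6 4 12)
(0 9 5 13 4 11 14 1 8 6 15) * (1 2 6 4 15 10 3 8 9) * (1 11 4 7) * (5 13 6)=(0 11 14 2 5 6 10 3 8 7 1 9 13 15)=[11, 9, 5, 8, 4, 6, 10, 1, 7, 13, 3, 14, 12, 15, 2, 0]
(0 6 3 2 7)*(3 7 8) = (0 6 7)(2 8 3) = [6, 1, 8, 2, 4, 5, 7, 0, 3]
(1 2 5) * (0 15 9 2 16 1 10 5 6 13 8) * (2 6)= [15, 16, 2, 3, 4, 10, 13, 7, 0, 6, 5, 11, 12, 8, 14, 9, 1]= (0 15 9 6 13 8)(1 16)(5 10)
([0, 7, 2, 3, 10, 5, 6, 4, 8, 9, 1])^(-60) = (10)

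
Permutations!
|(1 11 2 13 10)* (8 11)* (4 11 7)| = 8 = |(1 8 7 4 11 2 13 10)|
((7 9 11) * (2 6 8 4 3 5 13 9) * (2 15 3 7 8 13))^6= ((2 6 13 9 11 8 4 7 15 3 5))^6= (2 4 6 7 13 15 9 3 11 5 8)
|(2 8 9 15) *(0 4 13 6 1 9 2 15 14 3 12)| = |(15)(0 4 13 6 1 9 14 3 12)(2 8)| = 18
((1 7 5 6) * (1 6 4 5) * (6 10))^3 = ((1 7)(4 5)(6 10))^3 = (1 7)(4 5)(6 10)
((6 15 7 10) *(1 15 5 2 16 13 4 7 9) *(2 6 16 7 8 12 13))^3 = ((1 15 9)(2 7 10 16)(4 8 12 13)(5 6))^3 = (2 16 10 7)(4 13 12 8)(5 6)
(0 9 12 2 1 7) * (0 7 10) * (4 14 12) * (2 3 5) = (0 9 4 14 12 3 5 2 1 10) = [9, 10, 1, 5, 14, 2, 6, 7, 8, 4, 0, 11, 3, 13, 12]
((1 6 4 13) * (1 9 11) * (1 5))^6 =(1 5 11 9 13 4 6)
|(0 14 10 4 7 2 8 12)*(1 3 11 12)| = 11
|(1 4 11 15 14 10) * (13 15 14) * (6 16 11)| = 14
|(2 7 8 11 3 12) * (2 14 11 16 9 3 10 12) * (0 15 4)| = |(0 15 4)(2 7 8 16 9 3)(10 12 14 11)| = 12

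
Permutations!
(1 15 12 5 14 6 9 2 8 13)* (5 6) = [0, 15, 8, 3, 4, 14, 9, 7, 13, 2, 10, 11, 6, 1, 5, 12] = (1 15 12 6 9 2 8 13)(5 14)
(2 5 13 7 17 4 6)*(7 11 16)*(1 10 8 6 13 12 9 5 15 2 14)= (1 10 8 6 14)(2 15)(4 13 11 16 7 17)(5 12 9)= [0, 10, 15, 3, 13, 12, 14, 17, 6, 5, 8, 16, 9, 11, 1, 2, 7, 4]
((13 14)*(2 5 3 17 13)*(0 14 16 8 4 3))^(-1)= (0 5 2 14)(3 4 8 16 13 17)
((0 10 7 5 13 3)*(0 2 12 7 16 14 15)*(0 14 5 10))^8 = ((2 12 7 10 16 5 13 3)(14 15))^8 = (16)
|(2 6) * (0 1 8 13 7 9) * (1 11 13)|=10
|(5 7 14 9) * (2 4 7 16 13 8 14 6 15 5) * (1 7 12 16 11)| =24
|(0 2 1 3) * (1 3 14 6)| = |(0 2 3)(1 14 6)| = 3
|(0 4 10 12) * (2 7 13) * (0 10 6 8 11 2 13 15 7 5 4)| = |(2 5 4 6 8 11)(7 15)(10 12)| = 6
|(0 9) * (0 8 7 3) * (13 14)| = 10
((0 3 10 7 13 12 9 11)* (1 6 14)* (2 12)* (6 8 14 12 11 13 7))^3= (14)(0 6 13)(2 3 12)(9 11 10)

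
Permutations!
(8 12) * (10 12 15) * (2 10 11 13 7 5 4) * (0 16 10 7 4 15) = (0 16 10 12 8)(2 7 5 15 11 13 4) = [16, 1, 7, 3, 2, 15, 6, 5, 0, 9, 12, 13, 8, 4, 14, 11, 10]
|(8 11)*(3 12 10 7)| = 4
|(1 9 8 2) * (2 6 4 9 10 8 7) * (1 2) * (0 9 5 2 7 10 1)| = |(0 9 10 8 6 4 5 2 7)| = 9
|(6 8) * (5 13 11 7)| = 4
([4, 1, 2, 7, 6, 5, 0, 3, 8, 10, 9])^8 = (10)(0 6 4)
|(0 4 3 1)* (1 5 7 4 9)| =|(0 9 1)(3 5 7 4)| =12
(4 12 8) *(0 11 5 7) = [11, 1, 2, 3, 12, 7, 6, 0, 4, 9, 10, 5, 8] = (0 11 5 7)(4 12 8)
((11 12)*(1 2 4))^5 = ((1 2 4)(11 12))^5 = (1 4 2)(11 12)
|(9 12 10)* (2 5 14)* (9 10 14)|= 5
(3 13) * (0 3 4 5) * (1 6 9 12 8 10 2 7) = (0 3 13 4 5)(1 6 9 12 8 10 2 7) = [3, 6, 7, 13, 5, 0, 9, 1, 10, 12, 2, 11, 8, 4]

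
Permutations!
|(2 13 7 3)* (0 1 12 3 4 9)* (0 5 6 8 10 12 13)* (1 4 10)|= |(0 4 9 5 6 8 1 13 7 10 12 3 2)|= 13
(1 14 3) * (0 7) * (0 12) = [7, 14, 2, 1, 4, 5, 6, 12, 8, 9, 10, 11, 0, 13, 3] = (0 7 12)(1 14 3)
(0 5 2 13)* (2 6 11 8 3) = (0 5 6 11 8 3 2 13) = [5, 1, 13, 2, 4, 6, 11, 7, 3, 9, 10, 8, 12, 0]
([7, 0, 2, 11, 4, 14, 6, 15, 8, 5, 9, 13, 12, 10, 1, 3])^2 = (0 15 11 10 5 1 7 3 13 9 14)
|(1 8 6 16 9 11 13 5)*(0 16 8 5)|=|(0 16 9 11 13)(1 5)(6 8)|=10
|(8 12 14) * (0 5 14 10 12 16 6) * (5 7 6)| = 12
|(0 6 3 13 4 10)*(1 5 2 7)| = 12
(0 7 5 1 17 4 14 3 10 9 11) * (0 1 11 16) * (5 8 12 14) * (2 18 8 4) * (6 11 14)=[7, 17, 18, 10, 5, 14, 11, 4, 12, 16, 9, 1, 6, 13, 3, 15, 0, 2, 8]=(0 7 4 5 14 3 10 9 16)(1 17 2 18 8 12 6 11)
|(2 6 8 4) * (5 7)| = |(2 6 8 4)(5 7)| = 4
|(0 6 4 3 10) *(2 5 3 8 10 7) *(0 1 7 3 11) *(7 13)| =11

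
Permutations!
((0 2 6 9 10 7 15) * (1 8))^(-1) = (0 15 7 10 9 6 2)(1 8)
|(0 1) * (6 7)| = |(0 1)(6 7)| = 2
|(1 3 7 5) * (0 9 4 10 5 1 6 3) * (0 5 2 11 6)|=11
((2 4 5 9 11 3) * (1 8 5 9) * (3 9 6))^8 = (11)(1 5 8)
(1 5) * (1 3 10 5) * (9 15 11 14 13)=(3 10 5)(9 15 11 14 13)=[0, 1, 2, 10, 4, 3, 6, 7, 8, 15, 5, 14, 12, 9, 13, 11]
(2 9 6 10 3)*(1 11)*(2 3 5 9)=(1 11)(5 9 6 10)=[0, 11, 2, 3, 4, 9, 10, 7, 8, 6, 5, 1]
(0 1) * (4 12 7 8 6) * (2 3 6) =[1, 0, 3, 6, 12, 5, 4, 8, 2, 9, 10, 11, 7] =(0 1)(2 3 6 4 12 7 8)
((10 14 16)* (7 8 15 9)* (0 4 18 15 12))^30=((0 4 18 15 9 7 8 12)(10 14 16))^30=(0 8 9 18)(4 12 7 15)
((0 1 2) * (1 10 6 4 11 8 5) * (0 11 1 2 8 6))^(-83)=(0 10)(1 8 5 2 11 6 4)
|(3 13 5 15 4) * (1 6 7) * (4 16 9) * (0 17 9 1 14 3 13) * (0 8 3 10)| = 26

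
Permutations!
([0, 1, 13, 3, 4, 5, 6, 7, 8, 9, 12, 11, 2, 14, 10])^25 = (14)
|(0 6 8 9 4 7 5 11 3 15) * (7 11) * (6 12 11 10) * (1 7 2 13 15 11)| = 40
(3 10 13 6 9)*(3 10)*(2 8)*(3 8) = [0, 1, 3, 8, 4, 5, 9, 7, 2, 10, 13, 11, 12, 6] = (2 3 8)(6 9 10 13)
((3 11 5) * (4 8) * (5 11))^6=(11)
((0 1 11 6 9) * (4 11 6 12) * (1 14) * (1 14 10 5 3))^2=((14)(0 10 5 3 1 6 9)(4 11 12))^2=(14)(0 5 1 9 10 3 6)(4 12 11)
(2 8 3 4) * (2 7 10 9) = [0, 1, 8, 4, 7, 5, 6, 10, 3, 2, 9] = (2 8 3 4 7 10 9)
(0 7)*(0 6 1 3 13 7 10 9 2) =(0 10 9 2)(1 3 13 7 6) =[10, 3, 0, 13, 4, 5, 1, 6, 8, 2, 9, 11, 12, 7]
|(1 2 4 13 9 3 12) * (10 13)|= |(1 2 4 10 13 9 3 12)|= 8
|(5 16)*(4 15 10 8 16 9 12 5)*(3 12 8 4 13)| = 21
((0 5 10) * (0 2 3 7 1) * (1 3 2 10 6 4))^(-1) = ((10)(0 5 6 4 1)(3 7))^(-1) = (10)(0 1 4 6 5)(3 7)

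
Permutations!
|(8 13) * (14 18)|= |(8 13)(14 18)|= 2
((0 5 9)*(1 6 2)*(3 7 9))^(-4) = (0 5 3 7 9)(1 2 6)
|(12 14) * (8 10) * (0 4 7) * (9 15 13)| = |(0 4 7)(8 10)(9 15 13)(12 14)| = 6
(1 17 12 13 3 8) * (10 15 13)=[0, 17, 2, 8, 4, 5, 6, 7, 1, 9, 15, 11, 10, 3, 14, 13, 16, 12]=(1 17 12 10 15 13 3 8)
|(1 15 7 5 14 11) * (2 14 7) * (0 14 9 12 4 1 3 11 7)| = 12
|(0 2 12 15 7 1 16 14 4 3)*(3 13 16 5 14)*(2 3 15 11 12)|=8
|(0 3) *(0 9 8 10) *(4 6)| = |(0 3 9 8 10)(4 6)| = 10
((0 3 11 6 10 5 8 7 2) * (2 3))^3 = ((0 2)(3 11 6 10 5 8 7))^3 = (0 2)(3 10 7 6 8 11 5)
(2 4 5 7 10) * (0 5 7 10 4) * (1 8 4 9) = [5, 8, 0, 3, 7, 10, 6, 9, 4, 1, 2] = (0 5 10 2)(1 8 4 7 9)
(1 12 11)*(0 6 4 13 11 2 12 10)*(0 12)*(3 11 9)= [6, 10, 0, 11, 13, 5, 4, 7, 8, 3, 12, 1, 2, 9]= (0 6 4 13 9 3 11 1 10 12 2)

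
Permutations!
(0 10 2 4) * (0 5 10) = (2 4 5 10) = [0, 1, 4, 3, 5, 10, 6, 7, 8, 9, 2]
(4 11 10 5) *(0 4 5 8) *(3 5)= [4, 1, 2, 5, 11, 3, 6, 7, 0, 9, 8, 10]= (0 4 11 10 8)(3 5)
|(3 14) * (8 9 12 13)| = 4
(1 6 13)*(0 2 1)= (0 2 1 6 13)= [2, 6, 1, 3, 4, 5, 13, 7, 8, 9, 10, 11, 12, 0]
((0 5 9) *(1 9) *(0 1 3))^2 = ((0 5 3)(1 9))^2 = (9)(0 3 5)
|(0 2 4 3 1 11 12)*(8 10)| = 14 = |(0 2 4 3 1 11 12)(8 10)|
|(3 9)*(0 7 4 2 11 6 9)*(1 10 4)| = 10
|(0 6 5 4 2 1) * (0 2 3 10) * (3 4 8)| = |(0 6 5 8 3 10)(1 2)| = 6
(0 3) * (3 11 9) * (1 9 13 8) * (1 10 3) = (0 11 13 8 10 3)(1 9) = [11, 9, 2, 0, 4, 5, 6, 7, 10, 1, 3, 13, 12, 8]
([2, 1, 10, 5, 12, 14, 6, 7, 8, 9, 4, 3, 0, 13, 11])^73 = [4, 1, 12, 5, 2, 14, 6, 7, 8, 9, 0, 3, 10, 13, 11]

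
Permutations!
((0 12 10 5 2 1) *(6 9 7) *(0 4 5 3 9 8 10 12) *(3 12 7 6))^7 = ((1 4 5 2)(3 9 6 8 10 12 7))^7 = (12)(1 2 5 4)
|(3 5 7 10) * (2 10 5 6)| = 4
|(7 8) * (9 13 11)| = |(7 8)(9 13 11)| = 6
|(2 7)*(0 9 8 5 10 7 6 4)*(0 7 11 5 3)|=|(0 9 8 3)(2 6 4 7)(5 10 11)|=12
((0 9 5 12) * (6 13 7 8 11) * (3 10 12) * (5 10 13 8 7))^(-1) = ((0 9 10 12)(3 13 5)(6 8 11))^(-1) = (0 12 10 9)(3 5 13)(6 11 8)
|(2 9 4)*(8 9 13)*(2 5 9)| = 3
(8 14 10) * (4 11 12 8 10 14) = (14)(4 11 12 8) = [0, 1, 2, 3, 11, 5, 6, 7, 4, 9, 10, 12, 8, 13, 14]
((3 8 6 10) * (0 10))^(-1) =(0 6 8 3 10)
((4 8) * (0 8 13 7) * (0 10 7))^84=((0 8 4 13)(7 10))^84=(13)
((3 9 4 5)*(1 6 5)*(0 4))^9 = (0 1 5 9 4 6 3)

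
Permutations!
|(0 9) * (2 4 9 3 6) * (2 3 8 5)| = 6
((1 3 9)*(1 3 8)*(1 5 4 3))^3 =((1 8 5 4 3 9))^3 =(1 4)(3 8)(5 9)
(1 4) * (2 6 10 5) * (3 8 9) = (1 4)(2 6 10 5)(3 8 9) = [0, 4, 6, 8, 1, 2, 10, 7, 9, 3, 5]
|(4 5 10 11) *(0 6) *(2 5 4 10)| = 2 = |(0 6)(2 5)(10 11)|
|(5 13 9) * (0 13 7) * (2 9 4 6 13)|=15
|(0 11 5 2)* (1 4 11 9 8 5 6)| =|(0 9 8 5 2)(1 4 11 6)| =20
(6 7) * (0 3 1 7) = [3, 7, 2, 1, 4, 5, 0, 6] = (0 3 1 7 6)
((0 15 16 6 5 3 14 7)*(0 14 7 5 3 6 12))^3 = (0 12 16 15)(3 5 7 6 14)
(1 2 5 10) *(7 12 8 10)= (1 2 5 7 12 8 10)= [0, 2, 5, 3, 4, 7, 6, 12, 10, 9, 1, 11, 8]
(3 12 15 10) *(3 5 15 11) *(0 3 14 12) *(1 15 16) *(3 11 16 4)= (0 11 14 12 16 1 15 10 5 4 3)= [11, 15, 2, 0, 3, 4, 6, 7, 8, 9, 5, 14, 16, 13, 12, 10, 1]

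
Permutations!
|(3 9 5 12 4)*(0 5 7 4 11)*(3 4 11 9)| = 6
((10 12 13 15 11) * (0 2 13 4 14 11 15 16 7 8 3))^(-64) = ((0 2 13 16 7 8 3)(4 14 11 10 12))^(-64) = (0 3 8 7 16 13 2)(4 14 11 10 12)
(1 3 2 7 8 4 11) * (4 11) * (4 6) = (1 3 2 7 8 11)(4 6) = [0, 3, 7, 2, 6, 5, 4, 8, 11, 9, 10, 1]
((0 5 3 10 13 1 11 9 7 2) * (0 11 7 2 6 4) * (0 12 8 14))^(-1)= (0 14 8 12 4 6 7 1 13 10 3 5)(2 9 11)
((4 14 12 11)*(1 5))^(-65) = ((1 5)(4 14 12 11))^(-65) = (1 5)(4 11 12 14)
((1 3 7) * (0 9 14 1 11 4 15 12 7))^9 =(0 3 1 14 9)(4 11 7 12 15)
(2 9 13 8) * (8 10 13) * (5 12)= [0, 1, 9, 3, 4, 12, 6, 7, 2, 8, 13, 11, 5, 10]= (2 9 8)(5 12)(10 13)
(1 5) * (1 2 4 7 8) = (1 5 2 4 7 8) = [0, 5, 4, 3, 7, 2, 6, 8, 1]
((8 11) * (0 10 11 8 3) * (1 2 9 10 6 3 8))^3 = (1 10)(2 11)(8 9)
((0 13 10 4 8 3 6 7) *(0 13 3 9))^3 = (0 7 4)(3 13 8)(6 10 9)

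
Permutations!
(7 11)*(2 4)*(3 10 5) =[0, 1, 4, 10, 2, 3, 6, 11, 8, 9, 5, 7] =(2 4)(3 10 5)(7 11)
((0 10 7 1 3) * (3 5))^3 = ((0 10 7 1 5 3))^3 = (0 1)(3 7)(5 10)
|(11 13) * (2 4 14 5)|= |(2 4 14 5)(11 13)|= 4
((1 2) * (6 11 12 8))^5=((1 2)(6 11 12 8))^5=(1 2)(6 11 12 8)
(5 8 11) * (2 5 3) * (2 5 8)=(2 8 11 3 5)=[0, 1, 8, 5, 4, 2, 6, 7, 11, 9, 10, 3]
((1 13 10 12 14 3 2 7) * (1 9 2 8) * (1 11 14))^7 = ((1 13 10 12)(2 7 9)(3 8 11 14))^7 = (1 12 10 13)(2 7 9)(3 14 11 8)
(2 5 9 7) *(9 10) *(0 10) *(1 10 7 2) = (0 7 1 10 9 2 5) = [7, 10, 5, 3, 4, 0, 6, 1, 8, 2, 9]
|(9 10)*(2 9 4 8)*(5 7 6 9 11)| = |(2 11 5 7 6 9 10 4 8)| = 9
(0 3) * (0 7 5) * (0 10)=(0 3 7 5 10)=[3, 1, 2, 7, 4, 10, 6, 5, 8, 9, 0]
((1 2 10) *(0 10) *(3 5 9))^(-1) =(0 2 1 10)(3 9 5)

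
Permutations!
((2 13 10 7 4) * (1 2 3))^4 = ((1 2 13 10 7 4 3))^4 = (1 7 2 4 13 3 10)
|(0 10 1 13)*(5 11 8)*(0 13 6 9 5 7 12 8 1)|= |(13)(0 10)(1 6 9 5 11)(7 12 8)|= 30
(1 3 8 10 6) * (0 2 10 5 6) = (0 2 10)(1 3 8 5 6) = [2, 3, 10, 8, 4, 6, 1, 7, 5, 9, 0]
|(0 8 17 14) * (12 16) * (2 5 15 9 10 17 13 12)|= 12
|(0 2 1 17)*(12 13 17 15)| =|(0 2 1 15 12 13 17)| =7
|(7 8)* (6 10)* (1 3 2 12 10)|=6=|(1 3 2 12 10 6)(7 8)|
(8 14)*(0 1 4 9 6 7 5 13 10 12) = (0 1 4 9 6 7 5 13 10 12)(8 14) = [1, 4, 2, 3, 9, 13, 7, 5, 14, 6, 12, 11, 0, 10, 8]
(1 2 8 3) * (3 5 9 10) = (1 2 8 5 9 10 3) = [0, 2, 8, 1, 4, 9, 6, 7, 5, 10, 3]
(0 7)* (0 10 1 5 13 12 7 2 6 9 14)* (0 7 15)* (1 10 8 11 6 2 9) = (0 9 14 7 8 11 6 1 5 13 12 15) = [9, 5, 2, 3, 4, 13, 1, 8, 11, 14, 10, 6, 15, 12, 7, 0]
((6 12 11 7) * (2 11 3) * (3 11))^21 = (2 3)(6 12 11 7)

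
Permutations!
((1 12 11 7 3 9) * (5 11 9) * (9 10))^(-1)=((1 12 10 9)(3 5 11 7))^(-1)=(1 9 10 12)(3 7 11 5)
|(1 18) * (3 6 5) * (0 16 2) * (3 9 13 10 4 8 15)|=18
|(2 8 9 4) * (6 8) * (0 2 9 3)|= 10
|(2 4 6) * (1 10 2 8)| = |(1 10 2 4 6 8)| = 6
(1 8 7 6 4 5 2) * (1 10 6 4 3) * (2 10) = (1 8 7 4 5 10 6 3) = [0, 8, 2, 1, 5, 10, 3, 4, 7, 9, 6]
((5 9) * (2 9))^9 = (9)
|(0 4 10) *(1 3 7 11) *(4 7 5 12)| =|(0 7 11 1 3 5 12 4 10)| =9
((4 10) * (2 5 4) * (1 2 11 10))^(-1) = ((1 2 5 4)(10 11))^(-1) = (1 4 5 2)(10 11)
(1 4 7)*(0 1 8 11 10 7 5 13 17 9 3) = (0 1 4 5 13 17 9 3)(7 8 11 10) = [1, 4, 2, 0, 5, 13, 6, 8, 11, 3, 7, 10, 12, 17, 14, 15, 16, 9]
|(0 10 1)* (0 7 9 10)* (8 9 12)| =6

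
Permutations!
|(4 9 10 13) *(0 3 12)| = 12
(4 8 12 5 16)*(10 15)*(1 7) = (1 7)(4 8 12 5 16)(10 15) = [0, 7, 2, 3, 8, 16, 6, 1, 12, 9, 15, 11, 5, 13, 14, 10, 4]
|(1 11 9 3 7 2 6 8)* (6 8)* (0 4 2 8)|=6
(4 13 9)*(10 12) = (4 13 9)(10 12) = [0, 1, 2, 3, 13, 5, 6, 7, 8, 4, 12, 11, 10, 9]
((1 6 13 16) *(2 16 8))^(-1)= (1 16 2 8 13 6)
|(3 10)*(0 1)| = |(0 1)(3 10)| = 2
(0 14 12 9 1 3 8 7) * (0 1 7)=[14, 3, 2, 8, 4, 5, 6, 1, 0, 7, 10, 11, 9, 13, 12]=(0 14 12 9 7 1 3 8)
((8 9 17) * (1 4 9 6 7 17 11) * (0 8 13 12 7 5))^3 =(0 5 6 8)(1 11 9 4)(7 12 13 17)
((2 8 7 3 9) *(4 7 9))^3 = (9)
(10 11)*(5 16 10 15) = [0, 1, 2, 3, 4, 16, 6, 7, 8, 9, 11, 15, 12, 13, 14, 5, 10] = (5 16 10 11 15)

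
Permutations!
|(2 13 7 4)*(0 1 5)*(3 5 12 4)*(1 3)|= 6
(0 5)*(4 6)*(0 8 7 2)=(0 5 8 7 2)(4 6)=[5, 1, 0, 3, 6, 8, 4, 2, 7]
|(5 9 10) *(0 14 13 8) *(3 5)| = |(0 14 13 8)(3 5 9 10)| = 4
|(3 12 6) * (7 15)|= 6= |(3 12 6)(7 15)|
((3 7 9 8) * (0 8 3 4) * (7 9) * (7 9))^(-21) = (9)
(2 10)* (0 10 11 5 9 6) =(0 10 2 11 5 9 6) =[10, 1, 11, 3, 4, 9, 0, 7, 8, 6, 2, 5]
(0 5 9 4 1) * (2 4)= (0 5 9 2 4 1)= [5, 0, 4, 3, 1, 9, 6, 7, 8, 2]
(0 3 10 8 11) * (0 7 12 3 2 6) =(0 2 6)(3 10 8 11 7 12) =[2, 1, 6, 10, 4, 5, 0, 12, 11, 9, 8, 7, 3]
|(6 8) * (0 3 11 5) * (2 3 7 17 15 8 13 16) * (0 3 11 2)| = 8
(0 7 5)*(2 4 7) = (0 2 4 7 5) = [2, 1, 4, 3, 7, 0, 6, 5]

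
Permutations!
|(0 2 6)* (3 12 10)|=|(0 2 6)(3 12 10)|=3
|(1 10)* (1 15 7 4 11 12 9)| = |(1 10 15 7 4 11 12 9)| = 8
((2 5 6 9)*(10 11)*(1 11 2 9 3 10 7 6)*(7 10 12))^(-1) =(1 5 2 10 11)(3 6 7 12)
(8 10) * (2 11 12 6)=(2 11 12 6)(8 10)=[0, 1, 11, 3, 4, 5, 2, 7, 10, 9, 8, 12, 6]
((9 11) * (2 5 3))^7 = (2 5 3)(9 11)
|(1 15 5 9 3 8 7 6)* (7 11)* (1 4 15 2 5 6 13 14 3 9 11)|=9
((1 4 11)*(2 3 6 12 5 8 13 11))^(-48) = ((1 4 2 3 6 12 5 8 13 11))^(-48) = (1 2 6 5 13)(3 12 8 11 4)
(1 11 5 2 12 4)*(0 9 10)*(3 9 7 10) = (0 7 10)(1 11 5 2 12 4)(3 9) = [7, 11, 12, 9, 1, 2, 6, 10, 8, 3, 0, 5, 4]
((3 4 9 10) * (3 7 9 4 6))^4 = (7 9 10)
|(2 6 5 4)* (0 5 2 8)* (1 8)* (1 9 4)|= 4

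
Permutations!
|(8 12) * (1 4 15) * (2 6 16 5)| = |(1 4 15)(2 6 16 5)(8 12)| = 12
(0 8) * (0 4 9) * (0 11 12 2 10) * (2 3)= [8, 1, 10, 2, 9, 5, 6, 7, 4, 11, 0, 12, 3]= (0 8 4 9 11 12 3 2 10)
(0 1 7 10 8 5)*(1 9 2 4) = (0 9 2 4 1 7 10 8 5) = [9, 7, 4, 3, 1, 0, 6, 10, 5, 2, 8]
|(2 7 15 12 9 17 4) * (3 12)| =|(2 7 15 3 12 9 17 4)| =8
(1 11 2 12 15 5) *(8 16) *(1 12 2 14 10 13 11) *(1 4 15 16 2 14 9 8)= (1 4 15 5 12 16)(2 14 10 13 11 9 8)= [0, 4, 14, 3, 15, 12, 6, 7, 2, 8, 13, 9, 16, 11, 10, 5, 1]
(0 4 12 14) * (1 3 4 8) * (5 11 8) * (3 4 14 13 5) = [3, 4, 2, 14, 12, 11, 6, 7, 1, 9, 10, 8, 13, 5, 0] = (0 3 14)(1 4 12 13 5 11 8)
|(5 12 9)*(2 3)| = |(2 3)(5 12 9)| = 6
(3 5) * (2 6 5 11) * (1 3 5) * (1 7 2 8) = (1 3 11 8)(2 6 7) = [0, 3, 6, 11, 4, 5, 7, 2, 1, 9, 10, 8]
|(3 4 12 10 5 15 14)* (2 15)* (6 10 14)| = 20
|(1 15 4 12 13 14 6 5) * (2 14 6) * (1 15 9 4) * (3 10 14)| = 8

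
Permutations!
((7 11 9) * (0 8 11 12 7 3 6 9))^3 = ((0 8 11)(3 6 9)(7 12))^3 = (7 12)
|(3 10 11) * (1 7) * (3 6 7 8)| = 7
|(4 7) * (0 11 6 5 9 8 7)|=|(0 11 6 5 9 8 7 4)|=8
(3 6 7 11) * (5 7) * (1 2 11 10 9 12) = (1 2 11 3 6 5 7 10 9 12) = [0, 2, 11, 6, 4, 7, 5, 10, 8, 12, 9, 3, 1]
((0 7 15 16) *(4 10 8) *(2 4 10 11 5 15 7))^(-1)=(0 16 15 5 11 4 2)(8 10)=((0 2 4 11 5 15 16)(8 10))^(-1)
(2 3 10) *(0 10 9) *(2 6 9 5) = [10, 1, 3, 5, 4, 2, 9, 7, 8, 0, 6] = (0 10 6 9)(2 3 5)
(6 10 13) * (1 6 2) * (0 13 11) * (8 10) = [13, 6, 1, 3, 4, 5, 8, 7, 10, 9, 11, 0, 12, 2] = (0 13 2 1 6 8 10 11)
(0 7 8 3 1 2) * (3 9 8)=(0 7 3 1 2)(8 9)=[7, 2, 0, 1, 4, 5, 6, 3, 9, 8]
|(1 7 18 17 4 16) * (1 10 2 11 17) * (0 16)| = 21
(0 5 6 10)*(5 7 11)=(0 7 11 5 6 10)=[7, 1, 2, 3, 4, 6, 10, 11, 8, 9, 0, 5]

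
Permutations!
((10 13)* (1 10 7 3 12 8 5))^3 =(1 7 8 10 3 5 13 12)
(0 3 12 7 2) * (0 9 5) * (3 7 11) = (0 7 2 9 5)(3 12 11) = [7, 1, 9, 12, 4, 0, 6, 2, 8, 5, 10, 3, 11]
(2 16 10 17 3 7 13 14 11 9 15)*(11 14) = [0, 1, 16, 7, 4, 5, 6, 13, 8, 15, 17, 9, 12, 11, 14, 2, 10, 3] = (2 16 10 17 3 7 13 11 9 15)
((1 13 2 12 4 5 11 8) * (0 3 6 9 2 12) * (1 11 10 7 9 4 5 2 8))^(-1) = ((0 3 6 4 2)(1 13 12 5 10 7 9 8 11))^(-1) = (0 2 4 6 3)(1 11 8 9 7 10 5 12 13)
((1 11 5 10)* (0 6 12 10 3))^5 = (0 11 12 3 1 6 5 10)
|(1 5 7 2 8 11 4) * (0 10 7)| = 9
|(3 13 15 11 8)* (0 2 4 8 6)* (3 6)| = |(0 2 4 8 6)(3 13 15 11)| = 20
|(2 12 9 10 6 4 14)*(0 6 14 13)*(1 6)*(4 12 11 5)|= 12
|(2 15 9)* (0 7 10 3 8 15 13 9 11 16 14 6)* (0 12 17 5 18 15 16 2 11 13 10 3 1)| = |(0 7 3 8 16 14 6 12 17 5 18 15 13 9 11 2 10 1)| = 18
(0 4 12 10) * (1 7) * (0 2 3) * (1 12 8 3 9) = [4, 7, 9, 0, 8, 5, 6, 12, 3, 1, 2, 11, 10] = (0 4 8 3)(1 7 12 10 2 9)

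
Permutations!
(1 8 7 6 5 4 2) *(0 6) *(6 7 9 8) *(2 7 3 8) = [3, 6, 1, 8, 7, 4, 5, 0, 9, 2] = (0 3 8 9 2 1 6 5 4 7)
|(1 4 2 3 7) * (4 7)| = |(1 7)(2 3 4)| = 6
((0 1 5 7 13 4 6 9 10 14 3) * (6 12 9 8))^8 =((0 1 5 7 13 4 12 9 10 14 3)(6 8))^8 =(0 10 4 5 3 9 13 1 14 12 7)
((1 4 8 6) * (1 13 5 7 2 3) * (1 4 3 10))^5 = ((1 3 4 8 6 13 5 7 2 10))^5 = (1 13)(2 8)(3 5)(4 7)(6 10)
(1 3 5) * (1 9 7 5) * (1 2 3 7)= (1 7 5 9)(2 3)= [0, 7, 3, 2, 4, 9, 6, 5, 8, 1]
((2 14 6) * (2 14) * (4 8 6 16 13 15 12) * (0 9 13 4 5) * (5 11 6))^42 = (0 6)(4 15)(5 11)(8 12)(9 14)(13 16)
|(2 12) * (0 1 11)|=6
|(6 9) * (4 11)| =|(4 11)(6 9)| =2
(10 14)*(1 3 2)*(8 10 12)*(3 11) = (1 11 3 2)(8 10 14 12) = [0, 11, 1, 2, 4, 5, 6, 7, 10, 9, 14, 3, 8, 13, 12]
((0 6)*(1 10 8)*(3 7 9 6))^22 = (0 7 6 3 9)(1 10 8)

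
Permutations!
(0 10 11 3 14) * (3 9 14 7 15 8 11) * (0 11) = [10, 1, 2, 7, 4, 5, 6, 15, 0, 14, 3, 9, 12, 13, 11, 8] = (0 10 3 7 15 8)(9 14 11)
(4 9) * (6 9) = (4 6 9) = [0, 1, 2, 3, 6, 5, 9, 7, 8, 4]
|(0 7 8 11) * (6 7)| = |(0 6 7 8 11)| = 5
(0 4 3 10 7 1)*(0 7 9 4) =[0, 7, 2, 10, 3, 5, 6, 1, 8, 4, 9] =(1 7)(3 10 9 4)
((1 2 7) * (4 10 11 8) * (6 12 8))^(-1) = ((1 2 7)(4 10 11 6 12 8))^(-1) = (1 7 2)(4 8 12 6 11 10)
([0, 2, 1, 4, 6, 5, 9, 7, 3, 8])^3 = (1 2)(3 9 4 8 6)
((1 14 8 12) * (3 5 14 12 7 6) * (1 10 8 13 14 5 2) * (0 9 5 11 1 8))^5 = ((0 9 5 11 1 12 10)(2 8 7 6 3)(13 14))^5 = (0 12 11 9 10 1 5)(13 14)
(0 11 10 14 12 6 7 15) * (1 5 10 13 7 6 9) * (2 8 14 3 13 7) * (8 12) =[11, 5, 12, 13, 4, 10, 6, 15, 14, 1, 3, 7, 9, 2, 8, 0] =(0 11 7 15)(1 5 10 3 13 2 12 9)(8 14)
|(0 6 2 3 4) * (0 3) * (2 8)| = 4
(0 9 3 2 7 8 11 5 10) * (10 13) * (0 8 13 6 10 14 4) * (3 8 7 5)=(0 9 8 11 3 2 5 6 10 7 13 14 4)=[9, 1, 5, 2, 0, 6, 10, 13, 11, 8, 7, 3, 12, 14, 4]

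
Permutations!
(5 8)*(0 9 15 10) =(0 9 15 10)(5 8) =[9, 1, 2, 3, 4, 8, 6, 7, 5, 15, 0, 11, 12, 13, 14, 10]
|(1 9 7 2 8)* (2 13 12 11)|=|(1 9 7 13 12 11 2 8)|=8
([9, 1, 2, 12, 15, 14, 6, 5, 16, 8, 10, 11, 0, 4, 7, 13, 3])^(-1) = (0 12 3 16 8 9)(4 13 15)(5 7 14)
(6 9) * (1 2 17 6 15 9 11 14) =(1 2 17 6 11 14)(9 15) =[0, 2, 17, 3, 4, 5, 11, 7, 8, 15, 10, 14, 12, 13, 1, 9, 16, 6]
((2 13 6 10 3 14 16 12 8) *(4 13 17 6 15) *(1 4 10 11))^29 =((1 4 13 15 10 3 14 16 12 8 2 17 6 11))^29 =(1 4 13 15 10 3 14 16 12 8 2 17 6 11)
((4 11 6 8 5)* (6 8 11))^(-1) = (4 5 8 11 6)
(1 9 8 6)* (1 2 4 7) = (1 9 8 6 2 4 7) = [0, 9, 4, 3, 7, 5, 2, 1, 6, 8]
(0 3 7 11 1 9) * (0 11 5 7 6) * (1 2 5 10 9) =[3, 1, 5, 6, 4, 7, 0, 10, 8, 11, 9, 2] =(0 3 6)(2 5 7 10 9 11)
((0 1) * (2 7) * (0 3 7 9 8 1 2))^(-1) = ((0 2 9 8 1 3 7))^(-1) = (0 7 3 1 8 9 2)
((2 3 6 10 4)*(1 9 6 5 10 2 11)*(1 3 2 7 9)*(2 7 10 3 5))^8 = (2 3 5 11 4 10 6 9 7)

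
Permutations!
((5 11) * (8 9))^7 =((5 11)(8 9))^7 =(5 11)(8 9)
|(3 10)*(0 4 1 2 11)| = 10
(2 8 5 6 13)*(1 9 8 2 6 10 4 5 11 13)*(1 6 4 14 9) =(4 5 10 14 9 8 11 13) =[0, 1, 2, 3, 5, 10, 6, 7, 11, 8, 14, 13, 12, 4, 9]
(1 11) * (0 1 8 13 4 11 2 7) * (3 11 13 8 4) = (0 1 2 7)(3 11 4 13) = [1, 2, 7, 11, 13, 5, 6, 0, 8, 9, 10, 4, 12, 3]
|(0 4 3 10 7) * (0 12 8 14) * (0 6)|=9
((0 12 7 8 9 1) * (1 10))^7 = (12)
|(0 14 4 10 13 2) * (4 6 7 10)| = 7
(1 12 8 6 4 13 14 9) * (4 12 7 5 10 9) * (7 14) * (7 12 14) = (1 7 5 10 9)(4 13 12 8 6 14) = [0, 7, 2, 3, 13, 10, 14, 5, 6, 1, 9, 11, 8, 12, 4]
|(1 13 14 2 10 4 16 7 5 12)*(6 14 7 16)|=5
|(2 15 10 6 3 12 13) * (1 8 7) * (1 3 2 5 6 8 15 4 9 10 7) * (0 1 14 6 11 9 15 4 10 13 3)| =20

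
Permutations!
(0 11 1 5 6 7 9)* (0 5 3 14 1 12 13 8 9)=(0 11 12 13 8 9 5 6 7)(1 3 14)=[11, 3, 2, 14, 4, 6, 7, 0, 9, 5, 10, 12, 13, 8, 1]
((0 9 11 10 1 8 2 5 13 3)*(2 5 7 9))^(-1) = (0 3 13 5 8 1 10 11 9 7 2)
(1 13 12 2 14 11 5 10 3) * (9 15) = (1 13 12 2 14 11 5 10 3)(9 15) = [0, 13, 14, 1, 4, 10, 6, 7, 8, 15, 3, 5, 2, 12, 11, 9]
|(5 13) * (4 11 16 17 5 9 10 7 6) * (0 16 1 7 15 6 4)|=36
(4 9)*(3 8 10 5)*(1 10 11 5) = (1 10)(3 8 11 5)(4 9) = [0, 10, 2, 8, 9, 3, 6, 7, 11, 4, 1, 5]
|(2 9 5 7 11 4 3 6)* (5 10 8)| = |(2 9 10 8 5 7 11 4 3 6)| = 10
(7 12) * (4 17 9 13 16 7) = (4 17 9 13 16 7 12) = [0, 1, 2, 3, 17, 5, 6, 12, 8, 13, 10, 11, 4, 16, 14, 15, 7, 9]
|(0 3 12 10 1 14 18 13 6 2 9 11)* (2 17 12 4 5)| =56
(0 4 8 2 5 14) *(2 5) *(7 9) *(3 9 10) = (0 4 8 5 14)(3 9 7 10) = [4, 1, 2, 9, 8, 14, 6, 10, 5, 7, 3, 11, 12, 13, 0]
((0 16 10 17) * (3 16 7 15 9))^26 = (0 15 3 10)(7 9 16 17)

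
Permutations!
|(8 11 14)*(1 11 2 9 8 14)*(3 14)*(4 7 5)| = |(1 11)(2 9 8)(3 14)(4 7 5)| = 6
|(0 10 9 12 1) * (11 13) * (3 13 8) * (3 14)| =5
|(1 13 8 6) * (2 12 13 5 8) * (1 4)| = |(1 5 8 6 4)(2 12 13)| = 15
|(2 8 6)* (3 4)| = |(2 8 6)(3 4)| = 6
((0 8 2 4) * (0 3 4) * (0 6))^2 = ((0 8 2 6)(3 4))^2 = (0 2)(6 8)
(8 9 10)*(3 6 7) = (3 6 7)(8 9 10) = [0, 1, 2, 6, 4, 5, 7, 3, 9, 10, 8]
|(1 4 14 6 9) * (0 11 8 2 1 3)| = 10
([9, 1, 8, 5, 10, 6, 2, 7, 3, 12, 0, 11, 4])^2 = (0 12 10 9 4)(2 3 6 8 5)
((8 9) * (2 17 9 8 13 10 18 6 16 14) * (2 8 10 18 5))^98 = (2 5 10 8 14 16 6 18 13 9 17)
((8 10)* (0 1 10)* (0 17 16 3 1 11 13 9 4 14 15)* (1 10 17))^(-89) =((0 11 13 9 4 14 15)(1 17 16 3 10 8))^(-89) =(0 13 4 15 11 9 14)(1 17 16 3 10 8)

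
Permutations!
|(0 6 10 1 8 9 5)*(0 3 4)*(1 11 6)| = |(0 1 8 9 5 3 4)(6 10 11)| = 21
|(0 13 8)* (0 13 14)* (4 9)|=|(0 14)(4 9)(8 13)|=2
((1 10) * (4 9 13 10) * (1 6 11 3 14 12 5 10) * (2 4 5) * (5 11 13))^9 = (1 10 4 14)(2 3 13 5)(6 9 12 11)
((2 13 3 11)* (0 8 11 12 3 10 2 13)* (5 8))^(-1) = (0 2 10 13 11 8 5)(3 12)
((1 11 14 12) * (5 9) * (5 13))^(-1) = ((1 11 14 12)(5 9 13))^(-1) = (1 12 14 11)(5 13 9)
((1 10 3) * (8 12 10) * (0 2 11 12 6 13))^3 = ((0 2 11 12 10 3 1 8 6 13))^3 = (0 12 1 13 11 3 6 2 10 8)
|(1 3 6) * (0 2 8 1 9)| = |(0 2 8 1 3 6 9)| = 7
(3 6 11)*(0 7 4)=(0 7 4)(3 6 11)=[7, 1, 2, 6, 0, 5, 11, 4, 8, 9, 10, 3]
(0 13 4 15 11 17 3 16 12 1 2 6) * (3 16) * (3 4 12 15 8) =(0 13 12 1 2 6)(3 4 8)(11 17 16 15) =[13, 2, 6, 4, 8, 5, 0, 7, 3, 9, 10, 17, 1, 12, 14, 11, 15, 16]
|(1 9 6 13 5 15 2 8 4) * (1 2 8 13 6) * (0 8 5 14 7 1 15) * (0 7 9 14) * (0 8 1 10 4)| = |(0 1 14 9 15 5 7 10 4 2 13 8)| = 12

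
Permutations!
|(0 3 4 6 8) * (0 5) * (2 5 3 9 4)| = |(0 9 4 6 8 3 2 5)| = 8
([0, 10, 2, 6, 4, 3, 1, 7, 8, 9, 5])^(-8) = (1 5 6 10 3)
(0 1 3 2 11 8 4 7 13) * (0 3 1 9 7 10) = (0 9 7 13 3 2 11 8 4 10) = [9, 1, 11, 2, 10, 5, 6, 13, 4, 7, 0, 8, 12, 3]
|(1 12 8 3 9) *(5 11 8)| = 7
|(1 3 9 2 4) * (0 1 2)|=|(0 1 3 9)(2 4)|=4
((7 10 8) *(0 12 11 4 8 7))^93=(0 4 12 8 11)(7 10)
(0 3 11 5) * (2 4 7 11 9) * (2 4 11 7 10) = (0 3 9 4 10 2 11 5) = [3, 1, 11, 9, 10, 0, 6, 7, 8, 4, 2, 5]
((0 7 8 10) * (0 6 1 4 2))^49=((0 7 8 10 6 1 4 2))^49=(0 7 8 10 6 1 4 2)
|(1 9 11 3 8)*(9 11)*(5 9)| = 4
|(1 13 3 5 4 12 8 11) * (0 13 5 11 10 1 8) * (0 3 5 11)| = 12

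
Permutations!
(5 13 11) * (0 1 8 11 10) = (0 1 8 11 5 13 10) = [1, 8, 2, 3, 4, 13, 6, 7, 11, 9, 0, 5, 12, 10]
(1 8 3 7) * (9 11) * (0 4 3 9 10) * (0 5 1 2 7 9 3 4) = (1 8 3 9 11 10 5)(2 7) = [0, 8, 7, 9, 4, 1, 6, 2, 3, 11, 5, 10]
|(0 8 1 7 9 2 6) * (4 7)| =|(0 8 1 4 7 9 2 6)| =8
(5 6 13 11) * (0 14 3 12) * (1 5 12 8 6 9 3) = [14, 5, 2, 8, 4, 9, 13, 7, 6, 3, 10, 12, 0, 11, 1] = (0 14 1 5 9 3 8 6 13 11 12)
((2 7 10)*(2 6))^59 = ((2 7 10 6))^59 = (2 6 10 7)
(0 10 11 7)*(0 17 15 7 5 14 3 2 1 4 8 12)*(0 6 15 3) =(0 10 11 5 14)(1 4 8 12 6 15 7 17 3 2) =[10, 4, 1, 2, 8, 14, 15, 17, 12, 9, 11, 5, 6, 13, 0, 7, 16, 3]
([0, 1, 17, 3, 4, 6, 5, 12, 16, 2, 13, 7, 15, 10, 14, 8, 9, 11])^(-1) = (2 9 16 8 15 12 7 11 17)(5 6)(10 13)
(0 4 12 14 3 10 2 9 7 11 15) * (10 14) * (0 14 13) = [4, 1, 9, 13, 12, 5, 6, 11, 8, 7, 2, 15, 10, 0, 3, 14] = (0 4 12 10 2 9 7 11 15 14 3 13)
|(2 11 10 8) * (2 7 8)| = |(2 11 10)(7 8)| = 6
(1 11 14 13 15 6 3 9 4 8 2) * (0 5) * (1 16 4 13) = (0 5)(1 11 14)(2 16 4 8)(3 9 13 15 6) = [5, 11, 16, 9, 8, 0, 3, 7, 2, 13, 10, 14, 12, 15, 1, 6, 4]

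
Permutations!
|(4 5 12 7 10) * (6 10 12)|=|(4 5 6 10)(7 12)|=4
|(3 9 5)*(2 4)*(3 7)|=4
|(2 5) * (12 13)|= 2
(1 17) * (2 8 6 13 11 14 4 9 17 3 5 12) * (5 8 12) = (1 3 8 6 13 11 14 4 9 17)(2 12) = [0, 3, 12, 8, 9, 5, 13, 7, 6, 17, 10, 14, 2, 11, 4, 15, 16, 1]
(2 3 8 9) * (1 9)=(1 9 2 3 8)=[0, 9, 3, 8, 4, 5, 6, 7, 1, 2]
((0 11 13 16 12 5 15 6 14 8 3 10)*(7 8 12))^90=(0 13 7 3)(8 10 11 16)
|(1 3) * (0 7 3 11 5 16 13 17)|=9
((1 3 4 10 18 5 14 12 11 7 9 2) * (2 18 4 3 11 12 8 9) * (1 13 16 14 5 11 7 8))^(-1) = (1 14 16 13 2 7)(4 10)(8 11 18 9)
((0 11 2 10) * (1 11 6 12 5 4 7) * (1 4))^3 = (0 5 2 6 1 10 12 11)(4 7)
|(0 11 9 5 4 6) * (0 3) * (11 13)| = 8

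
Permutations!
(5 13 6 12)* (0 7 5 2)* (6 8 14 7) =(0 6 12 2)(5 13 8 14 7) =[6, 1, 0, 3, 4, 13, 12, 5, 14, 9, 10, 11, 2, 8, 7]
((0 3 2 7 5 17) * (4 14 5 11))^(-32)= (0 11 17 7 5 2 14 3 4)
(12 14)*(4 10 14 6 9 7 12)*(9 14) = [0, 1, 2, 3, 10, 5, 14, 12, 8, 7, 9, 11, 6, 13, 4] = (4 10 9 7 12 6 14)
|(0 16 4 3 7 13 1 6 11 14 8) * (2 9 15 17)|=44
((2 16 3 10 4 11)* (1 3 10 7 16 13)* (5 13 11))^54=(1 5 10 7)(3 13 4 16)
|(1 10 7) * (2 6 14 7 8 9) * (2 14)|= 6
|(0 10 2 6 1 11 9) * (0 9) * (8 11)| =7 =|(0 10 2 6 1 8 11)|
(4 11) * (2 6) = (2 6)(4 11) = [0, 1, 6, 3, 11, 5, 2, 7, 8, 9, 10, 4]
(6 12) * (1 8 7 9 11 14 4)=(1 8 7 9 11 14 4)(6 12)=[0, 8, 2, 3, 1, 5, 12, 9, 7, 11, 10, 14, 6, 13, 4]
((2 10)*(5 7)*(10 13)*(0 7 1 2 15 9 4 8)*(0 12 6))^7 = ((0 7 5 1 2 13 10 15 9 4 8 12 6))^7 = (0 15 7 9 5 4 1 8 2 12 13 6 10)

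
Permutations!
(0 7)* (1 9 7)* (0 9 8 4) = (0 1 8 4)(7 9) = [1, 8, 2, 3, 0, 5, 6, 9, 4, 7]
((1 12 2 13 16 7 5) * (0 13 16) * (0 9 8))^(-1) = ((0 13 9 8)(1 12 2 16 7 5))^(-1) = (0 8 9 13)(1 5 7 16 2 12)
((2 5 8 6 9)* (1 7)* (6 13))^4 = (2 6 8)(5 9 13)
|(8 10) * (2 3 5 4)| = |(2 3 5 4)(8 10)| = 4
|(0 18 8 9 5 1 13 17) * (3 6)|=8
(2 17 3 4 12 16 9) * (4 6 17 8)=(2 8 4 12 16 9)(3 6 17)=[0, 1, 8, 6, 12, 5, 17, 7, 4, 2, 10, 11, 16, 13, 14, 15, 9, 3]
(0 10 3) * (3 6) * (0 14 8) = [10, 1, 2, 14, 4, 5, 3, 7, 0, 9, 6, 11, 12, 13, 8] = (0 10 6 3 14 8)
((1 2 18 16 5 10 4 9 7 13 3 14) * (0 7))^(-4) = ((0 7 13 3 14 1 2 18 16 5 10 4 9))^(-4) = (0 5 1 7 10 2 13 4 18 3 9 16 14)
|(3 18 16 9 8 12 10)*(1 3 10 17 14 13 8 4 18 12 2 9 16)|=|(1 3 12 17 14 13 8 2 9 4 18)|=11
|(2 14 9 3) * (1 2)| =5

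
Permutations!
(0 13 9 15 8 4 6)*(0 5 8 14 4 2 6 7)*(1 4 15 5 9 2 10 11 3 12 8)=(0 13 2 6 9 5 1 4 7)(3 12 8 10 11)(14 15)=[13, 4, 6, 12, 7, 1, 9, 0, 10, 5, 11, 3, 8, 2, 15, 14]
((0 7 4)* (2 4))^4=((0 7 2 4))^4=(7)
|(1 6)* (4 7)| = |(1 6)(4 7)| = 2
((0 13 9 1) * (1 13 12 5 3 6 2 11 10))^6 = (13)(0 11 3)(1 2 5)(6 12 10)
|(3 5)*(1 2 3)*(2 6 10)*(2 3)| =|(1 6 10 3 5)| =5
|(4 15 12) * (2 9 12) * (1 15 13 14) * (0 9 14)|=20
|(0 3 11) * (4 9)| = |(0 3 11)(4 9)| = 6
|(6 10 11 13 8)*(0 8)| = 6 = |(0 8 6 10 11 13)|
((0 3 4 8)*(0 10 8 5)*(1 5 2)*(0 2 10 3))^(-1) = (1 2 5)(3 8 10 4)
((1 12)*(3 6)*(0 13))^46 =((0 13)(1 12)(3 6))^46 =(13)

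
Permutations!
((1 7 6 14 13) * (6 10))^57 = (1 6)(7 14)(10 13) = ((1 7 10 6 14 13))^57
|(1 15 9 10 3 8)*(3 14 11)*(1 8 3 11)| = |(1 15 9 10 14)| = 5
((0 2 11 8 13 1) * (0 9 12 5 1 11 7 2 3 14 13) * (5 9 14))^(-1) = (0 8 11 13 14 1 5 3)(2 7)(9 12)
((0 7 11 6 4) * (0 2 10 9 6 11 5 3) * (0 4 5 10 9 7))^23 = (11)(2 4 3 5 6 9)(7 10)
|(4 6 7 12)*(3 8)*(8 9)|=12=|(3 9 8)(4 6 7 12)|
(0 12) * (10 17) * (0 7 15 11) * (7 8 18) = (0 12 8 18 7 15 11)(10 17) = [12, 1, 2, 3, 4, 5, 6, 15, 18, 9, 17, 0, 8, 13, 14, 11, 16, 10, 7]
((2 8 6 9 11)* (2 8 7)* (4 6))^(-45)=((2 7)(4 6 9 11 8))^(-45)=(11)(2 7)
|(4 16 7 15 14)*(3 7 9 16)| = |(3 7 15 14 4)(9 16)| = 10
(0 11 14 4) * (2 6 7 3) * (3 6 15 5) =(0 11 14 4)(2 15 5 3)(6 7) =[11, 1, 15, 2, 0, 3, 7, 6, 8, 9, 10, 14, 12, 13, 4, 5]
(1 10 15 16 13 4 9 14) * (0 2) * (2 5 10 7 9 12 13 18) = (0 5 10 15 16 18 2)(1 7 9 14)(4 12 13) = [5, 7, 0, 3, 12, 10, 6, 9, 8, 14, 15, 11, 13, 4, 1, 16, 18, 17, 2]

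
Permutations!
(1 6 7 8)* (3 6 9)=(1 9 3 6 7 8)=[0, 9, 2, 6, 4, 5, 7, 8, 1, 3]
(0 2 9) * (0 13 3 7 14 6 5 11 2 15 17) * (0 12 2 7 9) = [15, 1, 0, 9, 4, 11, 5, 14, 8, 13, 10, 7, 2, 3, 6, 17, 16, 12] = (0 15 17 12 2)(3 9 13)(5 11 7 14 6)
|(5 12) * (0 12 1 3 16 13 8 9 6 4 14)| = |(0 12 5 1 3 16 13 8 9 6 4 14)| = 12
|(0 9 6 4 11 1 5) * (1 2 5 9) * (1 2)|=|(0 2 5)(1 9 6 4 11)|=15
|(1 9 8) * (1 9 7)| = 2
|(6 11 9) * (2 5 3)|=|(2 5 3)(6 11 9)|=3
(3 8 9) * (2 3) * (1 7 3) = (1 7 3 8 9 2) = [0, 7, 1, 8, 4, 5, 6, 3, 9, 2]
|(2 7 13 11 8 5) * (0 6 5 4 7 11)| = 9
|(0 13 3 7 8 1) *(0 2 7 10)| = |(0 13 3 10)(1 2 7 8)| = 4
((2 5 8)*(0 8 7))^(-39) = (0 8 2 5 7) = ((0 8 2 5 7))^(-39)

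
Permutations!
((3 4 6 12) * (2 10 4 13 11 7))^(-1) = (2 7 11 13 3 12 6 4 10)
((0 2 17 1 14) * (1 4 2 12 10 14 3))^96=(17)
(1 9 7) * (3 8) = (1 9 7)(3 8) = [0, 9, 2, 8, 4, 5, 6, 1, 3, 7]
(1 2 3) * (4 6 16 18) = [0, 2, 3, 1, 6, 5, 16, 7, 8, 9, 10, 11, 12, 13, 14, 15, 18, 17, 4] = (1 2 3)(4 6 16 18)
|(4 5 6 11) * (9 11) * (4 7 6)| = |(4 5)(6 9 11 7)| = 4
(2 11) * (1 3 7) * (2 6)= (1 3 7)(2 11 6)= [0, 3, 11, 7, 4, 5, 2, 1, 8, 9, 10, 6]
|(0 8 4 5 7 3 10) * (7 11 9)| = 9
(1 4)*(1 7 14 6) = (1 4 7 14 6) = [0, 4, 2, 3, 7, 5, 1, 14, 8, 9, 10, 11, 12, 13, 6]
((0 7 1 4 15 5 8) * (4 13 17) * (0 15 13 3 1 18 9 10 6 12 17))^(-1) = (0 13 4 17 12 6 10 9 18 7)(1 3)(5 15 8)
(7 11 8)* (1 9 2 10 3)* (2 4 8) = (1 9 4 8 7 11 2 10 3) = [0, 9, 10, 1, 8, 5, 6, 11, 7, 4, 3, 2]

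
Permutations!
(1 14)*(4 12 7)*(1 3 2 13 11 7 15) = [0, 14, 13, 2, 12, 5, 6, 4, 8, 9, 10, 7, 15, 11, 3, 1] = (1 14 3 2 13 11 7 4 12 15)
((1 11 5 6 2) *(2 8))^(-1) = ((1 11 5 6 8 2))^(-1) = (1 2 8 6 5 11)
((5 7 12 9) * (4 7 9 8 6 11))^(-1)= ((4 7 12 8 6 11)(5 9))^(-1)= (4 11 6 8 12 7)(5 9)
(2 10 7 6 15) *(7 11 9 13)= [0, 1, 10, 3, 4, 5, 15, 6, 8, 13, 11, 9, 12, 7, 14, 2]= (2 10 11 9 13 7 6 15)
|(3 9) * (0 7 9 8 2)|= |(0 7 9 3 8 2)|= 6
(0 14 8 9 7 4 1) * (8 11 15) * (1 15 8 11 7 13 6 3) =(0 14 7 4 15 11 8 9 13 6 3 1) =[14, 0, 2, 1, 15, 5, 3, 4, 9, 13, 10, 8, 12, 6, 7, 11]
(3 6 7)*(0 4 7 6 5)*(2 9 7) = (0 4 2 9 7 3 5) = [4, 1, 9, 5, 2, 0, 6, 3, 8, 7]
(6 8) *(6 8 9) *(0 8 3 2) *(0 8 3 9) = (0 3 2 8 9 6) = [3, 1, 8, 2, 4, 5, 0, 7, 9, 6]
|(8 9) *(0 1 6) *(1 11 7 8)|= |(0 11 7 8 9 1 6)|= 7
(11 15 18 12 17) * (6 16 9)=(6 16 9)(11 15 18 12 17)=[0, 1, 2, 3, 4, 5, 16, 7, 8, 6, 10, 15, 17, 13, 14, 18, 9, 11, 12]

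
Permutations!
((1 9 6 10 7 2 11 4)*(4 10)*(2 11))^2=(1 6)(4 9)(7 10 11)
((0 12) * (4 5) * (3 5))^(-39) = ((0 12)(3 5 4))^(-39) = (0 12)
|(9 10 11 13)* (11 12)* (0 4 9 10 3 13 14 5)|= |(0 4 9 3 13 10 12 11 14 5)|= 10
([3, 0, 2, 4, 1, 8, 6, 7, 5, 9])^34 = (9)(0 4)(1 3)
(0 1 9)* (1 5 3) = (0 5 3 1 9) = [5, 9, 2, 1, 4, 3, 6, 7, 8, 0]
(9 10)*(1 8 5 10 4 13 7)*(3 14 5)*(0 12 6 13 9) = (0 12 6 13 7 1 8 3 14 5 10)(4 9) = [12, 8, 2, 14, 9, 10, 13, 1, 3, 4, 0, 11, 6, 7, 5]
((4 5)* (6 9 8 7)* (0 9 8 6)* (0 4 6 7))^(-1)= (0 8 6 5 4 7 9)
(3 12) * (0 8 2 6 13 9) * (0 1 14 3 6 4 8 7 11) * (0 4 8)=(0 7 11 4)(1 14 3 12 6 13 9)(2 8)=[7, 14, 8, 12, 0, 5, 13, 11, 2, 1, 10, 4, 6, 9, 3]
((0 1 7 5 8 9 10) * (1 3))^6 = (0 9 5 1)(3 10 8 7)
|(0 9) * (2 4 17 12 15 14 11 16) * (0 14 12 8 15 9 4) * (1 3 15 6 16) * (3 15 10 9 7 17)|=|(0 4 3 10 9 14 11 1 15 12 7 17 8 6 16 2)|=16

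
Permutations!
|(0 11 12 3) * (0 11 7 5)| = |(0 7 5)(3 11 12)| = 3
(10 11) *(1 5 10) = (1 5 10 11) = [0, 5, 2, 3, 4, 10, 6, 7, 8, 9, 11, 1]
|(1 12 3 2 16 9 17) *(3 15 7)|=|(1 12 15 7 3 2 16 9 17)|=9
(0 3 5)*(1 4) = (0 3 5)(1 4) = [3, 4, 2, 5, 1, 0]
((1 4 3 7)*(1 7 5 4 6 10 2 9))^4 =((1 6 10 2 9)(3 5 4))^4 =(1 9 2 10 6)(3 5 4)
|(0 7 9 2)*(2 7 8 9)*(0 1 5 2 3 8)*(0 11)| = 12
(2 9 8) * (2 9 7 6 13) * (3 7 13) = (2 13)(3 7 6)(8 9) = [0, 1, 13, 7, 4, 5, 3, 6, 9, 8, 10, 11, 12, 2]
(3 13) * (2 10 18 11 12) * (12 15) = (2 10 18 11 15 12)(3 13) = [0, 1, 10, 13, 4, 5, 6, 7, 8, 9, 18, 15, 2, 3, 14, 12, 16, 17, 11]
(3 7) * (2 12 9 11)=(2 12 9 11)(3 7)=[0, 1, 12, 7, 4, 5, 6, 3, 8, 11, 10, 2, 9]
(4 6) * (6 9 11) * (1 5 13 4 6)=[0, 5, 2, 3, 9, 13, 6, 7, 8, 11, 10, 1, 12, 4]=(1 5 13 4 9 11)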